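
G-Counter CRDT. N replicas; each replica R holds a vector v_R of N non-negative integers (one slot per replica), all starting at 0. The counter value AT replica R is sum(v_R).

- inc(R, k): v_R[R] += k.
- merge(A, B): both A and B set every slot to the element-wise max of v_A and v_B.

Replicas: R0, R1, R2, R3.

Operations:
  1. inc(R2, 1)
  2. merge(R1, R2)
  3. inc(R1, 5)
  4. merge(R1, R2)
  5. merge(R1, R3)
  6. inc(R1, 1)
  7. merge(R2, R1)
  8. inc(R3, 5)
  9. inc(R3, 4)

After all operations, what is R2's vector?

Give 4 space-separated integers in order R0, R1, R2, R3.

Op 1: inc R2 by 1 -> R2=(0,0,1,0) value=1
Op 2: merge R1<->R2 -> R1=(0,0,1,0) R2=(0,0,1,0)
Op 3: inc R1 by 5 -> R1=(0,5,1,0) value=6
Op 4: merge R1<->R2 -> R1=(0,5,1,0) R2=(0,5,1,0)
Op 5: merge R1<->R3 -> R1=(0,5,1,0) R3=(0,5,1,0)
Op 6: inc R1 by 1 -> R1=(0,6,1,0) value=7
Op 7: merge R2<->R1 -> R2=(0,6,1,0) R1=(0,6,1,0)
Op 8: inc R3 by 5 -> R3=(0,5,1,5) value=11
Op 9: inc R3 by 4 -> R3=(0,5,1,9) value=15

Answer: 0 6 1 0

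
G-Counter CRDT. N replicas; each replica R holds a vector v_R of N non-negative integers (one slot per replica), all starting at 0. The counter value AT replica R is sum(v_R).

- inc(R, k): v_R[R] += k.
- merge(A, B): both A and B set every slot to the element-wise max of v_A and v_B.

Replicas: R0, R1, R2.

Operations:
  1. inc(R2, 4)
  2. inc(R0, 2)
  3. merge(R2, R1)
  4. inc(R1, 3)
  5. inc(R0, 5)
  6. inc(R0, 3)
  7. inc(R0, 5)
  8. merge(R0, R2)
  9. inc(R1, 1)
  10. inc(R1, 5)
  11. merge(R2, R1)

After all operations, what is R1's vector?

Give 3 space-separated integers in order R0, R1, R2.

Answer: 15 9 4

Derivation:
Op 1: inc R2 by 4 -> R2=(0,0,4) value=4
Op 2: inc R0 by 2 -> R0=(2,0,0) value=2
Op 3: merge R2<->R1 -> R2=(0,0,4) R1=(0,0,4)
Op 4: inc R1 by 3 -> R1=(0,3,4) value=7
Op 5: inc R0 by 5 -> R0=(7,0,0) value=7
Op 6: inc R0 by 3 -> R0=(10,0,0) value=10
Op 7: inc R0 by 5 -> R0=(15,0,0) value=15
Op 8: merge R0<->R2 -> R0=(15,0,4) R2=(15,0,4)
Op 9: inc R1 by 1 -> R1=(0,4,4) value=8
Op 10: inc R1 by 5 -> R1=(0,9,4) value=13
Op 11: merge R2<->R1 -> R2=(15,9,4) R1=(15,9,4)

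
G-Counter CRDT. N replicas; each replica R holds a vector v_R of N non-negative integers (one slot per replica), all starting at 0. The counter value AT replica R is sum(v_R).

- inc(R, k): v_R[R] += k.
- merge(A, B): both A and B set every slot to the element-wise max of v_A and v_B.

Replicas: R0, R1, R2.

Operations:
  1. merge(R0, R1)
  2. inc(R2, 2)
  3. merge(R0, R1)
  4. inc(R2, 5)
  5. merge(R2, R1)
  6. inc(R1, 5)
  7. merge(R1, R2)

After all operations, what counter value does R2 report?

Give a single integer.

Answer: 12

Derivation:
Op 1: merge R0<->R1 -> R0=(0,0,0) R1=(0,0,0)
Op 2: inc R2 by 2 -> R2=(0,0,2) value=2
Op 3: merge R0<->R1 -> R0=(0,0,0) R1=(0,0,0)
Op 4: inc R2 by 5 -> R2=(0,0,7) value=7
Op 5: merge R2<->R1 -> R2=(0,0,7) R1=(0,0,7)
Op 6: inc R1 by 5 -> R1=(0,5,7) value=12
Op 7: merge R1<->R2 -> R1=(0,5,7) R2=(0,5,7)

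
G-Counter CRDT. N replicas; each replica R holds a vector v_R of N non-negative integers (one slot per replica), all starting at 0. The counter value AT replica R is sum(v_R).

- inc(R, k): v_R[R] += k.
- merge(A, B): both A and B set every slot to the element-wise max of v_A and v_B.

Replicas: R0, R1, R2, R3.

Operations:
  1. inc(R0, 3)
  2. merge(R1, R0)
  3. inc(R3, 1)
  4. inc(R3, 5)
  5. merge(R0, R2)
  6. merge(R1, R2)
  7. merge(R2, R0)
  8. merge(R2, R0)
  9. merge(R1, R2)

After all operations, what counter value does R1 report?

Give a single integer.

Op 1: inc R0 by 3 -> R0=(3,0,0,0) value=3
Op 2: merge R1<->R0 -> R1=(3,0,0,0) R0=(3,0,0,0)
Op 3: inc R3 by 1 -> R3=(0,0,0,1) value=1
Op 4: inc R3 by 5 -> R3=(0,0,0,6) value=6
Op 5: merge R0<->R2 -> R0=(3,0,0,0) R2=(3,0,0,0)
Op 6: merge R1<->R2 -> R1=(3,0,0,0) R2=(3,0,0,0)
Op 7: merge R2<->R0 -> R2=(3,0,0,0) R0=(3,0,0,0)
Op 8: merge R2<->R0 -> R2=(3,0,0,0) R0=(3,0,0,0)
Op 9: merge R1<->R2 -> R1=(3,0,0,0) R2=(3,0,0,0)

Answer: 3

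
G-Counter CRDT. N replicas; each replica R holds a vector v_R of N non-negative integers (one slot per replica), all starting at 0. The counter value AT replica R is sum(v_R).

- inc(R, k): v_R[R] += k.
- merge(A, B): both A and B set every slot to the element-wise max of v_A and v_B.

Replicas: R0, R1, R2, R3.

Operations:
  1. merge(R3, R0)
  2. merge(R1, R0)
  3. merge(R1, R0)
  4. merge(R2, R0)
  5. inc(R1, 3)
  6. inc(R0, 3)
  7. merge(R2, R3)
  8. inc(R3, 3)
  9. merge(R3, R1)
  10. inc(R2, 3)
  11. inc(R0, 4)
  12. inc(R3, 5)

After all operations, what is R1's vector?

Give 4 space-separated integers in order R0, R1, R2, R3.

Op 1: merge R3<->R0 -> R3=(0,0,0,0) R0=(0,0,0,0)
Op 2: merge R1<->R0 -> R1=(0,0,0,0) R0=(0,0,0,0)
Op 3: merge R1<->R0 -> R1=(0,0,0,0) R0=(0,0,0,0)
Op 4: merge R2<->R0 -> R2=(0,0,0,0) R0=(0,0,0,0)
Op 5: inc R1 by 3 -> R1=(0,3,0,0) value=3
Op 6: inc R0 by 3 -> R0=(3,0,0,0) value=3
Op 7: merge R2<->R3 -> R2=(0,0,0,0) R3=(0,0,0,0)
Op 8: inc R3 by 3 -> R3=(0,0,0,3) value=3
Op 9: merge R3<->R1 -> R3=(0,3,0,3) R1=(0,3,0,3)
Op 10: inc R2 by 3 -> R2=(0,0,3,0) value=3
Op 11: inc R0 by 4 -> R0=(7,0,0,0) value=7
Op 12: inc R3 by 5 -> R3=(0,3,0,8) value=11

Answer: 0 3 0 3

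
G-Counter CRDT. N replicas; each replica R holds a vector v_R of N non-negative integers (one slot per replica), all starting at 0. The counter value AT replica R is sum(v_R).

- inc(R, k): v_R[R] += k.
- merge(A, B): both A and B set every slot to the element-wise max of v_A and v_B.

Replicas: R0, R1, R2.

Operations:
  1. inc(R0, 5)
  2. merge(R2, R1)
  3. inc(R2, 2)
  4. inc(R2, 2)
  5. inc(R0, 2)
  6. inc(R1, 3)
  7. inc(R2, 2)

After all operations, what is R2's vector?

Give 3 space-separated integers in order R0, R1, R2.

Op 1: inc R0 by 5 -> R0=(5,0,0) value=5
Op 2: merge R2<->R1 -> R2=(0,0,0) R1=(0,0,0)
Op 3: inc R2 by 2 -> R2=(0,0,2) value=2
Op 4: inc R2 by 2 -> R2=(0,0,4) value=4
Op 5: inc R0 by 2 -> R0=(7,0,0) value=7
Op 6: inc R1 by 3 -> R1=(0,3,0) value=3
Op 7: inc R2 by 2 -> R2=(0,0,6) value=6

Answer: 0 0 6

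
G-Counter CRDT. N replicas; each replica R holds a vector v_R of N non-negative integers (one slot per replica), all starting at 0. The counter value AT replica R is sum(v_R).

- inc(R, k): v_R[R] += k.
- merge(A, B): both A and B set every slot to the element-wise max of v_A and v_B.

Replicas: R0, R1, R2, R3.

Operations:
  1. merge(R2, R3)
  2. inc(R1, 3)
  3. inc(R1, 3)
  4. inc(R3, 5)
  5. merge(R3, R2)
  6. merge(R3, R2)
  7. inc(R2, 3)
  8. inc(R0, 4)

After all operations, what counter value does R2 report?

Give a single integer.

Op 1: merge R2<->R3 -> R2=(0,0,0,0) R3=(0,0,0,0)
Op 2: inc R1 by 3 -> R1=(0,3,0,0) value=3
Op 3: inc R1 by 3 -> R1=(0,6,0,0) value=6
Op 4: inc R3 by 5 -> R3=(0,0,0,5) value=5
Op 5: merge R3<->R2 -> R3=(0,0,0,5) R2=(0,0,0,5)
Op 6: merge R3<->R2 -> R3=(0,0,0,5) R2=(0,0,0,5)
Op 7: inc R2 by 3 -> R2=(0,0,3,5) value=8
Op 8: inc R0 by 4 -> R0=(4,0,0,0) value=4

Answer: 8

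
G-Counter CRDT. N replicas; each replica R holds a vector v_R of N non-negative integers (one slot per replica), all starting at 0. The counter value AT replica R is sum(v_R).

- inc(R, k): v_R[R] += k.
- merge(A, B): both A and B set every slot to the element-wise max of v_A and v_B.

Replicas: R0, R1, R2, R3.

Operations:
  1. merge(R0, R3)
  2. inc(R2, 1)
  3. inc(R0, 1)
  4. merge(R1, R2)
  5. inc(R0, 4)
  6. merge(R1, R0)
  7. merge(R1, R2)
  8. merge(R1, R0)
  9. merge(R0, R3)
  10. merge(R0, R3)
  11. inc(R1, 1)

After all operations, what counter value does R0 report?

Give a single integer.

Answer: 6

Derivation:
Op 1: merge R0<->R3 -> R0=(0,0,0,0) R3=(0,0,0,0)
Op 2: inc R2 by 1 -> R2=(0,0,1,0) value=1
Op 3: inc R0 by 1 -> R0=(1,0,0,0) value=1
Op 4: merge R1<->R2 -> R1=(0,0,1,0) R2=(0,0,1,0)
Op 5: inc R0 by 4 -> R0=(5,0,0,0) value=5
Op 6: merge R1<->R0 -> R1=(5,0,1,0) R0=(5,0,1,0)
Op 7: merge R1<->R2 -> R1=(5,0,1,0) R2=(5,0,1,0)
Op 8: merge R1<->R0 -> R1=(5,0,1,0) R0=(5,0,1,0)
Op 9: merge R0<->R3 -> R0=(5,0,1,0) R3=(5,0,1,0)
Op 10: merge R0<->R3 -> R0=(5,0,1,0) R3=(5,0,1,0)
Op 11: inc R1 by 1 -> R1=(5,1,1,0) value=7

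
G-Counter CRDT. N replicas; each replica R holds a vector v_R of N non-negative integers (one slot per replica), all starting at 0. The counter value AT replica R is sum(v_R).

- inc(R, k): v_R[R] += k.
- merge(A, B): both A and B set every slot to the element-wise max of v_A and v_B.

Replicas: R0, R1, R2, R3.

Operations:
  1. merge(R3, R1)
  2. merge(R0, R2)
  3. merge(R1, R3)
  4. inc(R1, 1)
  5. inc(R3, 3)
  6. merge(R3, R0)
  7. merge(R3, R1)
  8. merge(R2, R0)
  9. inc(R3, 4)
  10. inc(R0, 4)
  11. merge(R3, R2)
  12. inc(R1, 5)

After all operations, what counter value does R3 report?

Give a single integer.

Answer: 8

Derivation:
Op 1: merge R3<->R1 -> R3=(0,0,0,0) R1=(0,0,0,0)
Op 2: merge R0<->R2 -> R0=(0,0,0,0) R2=(0,0,0,0)
Op 3: merge R1<->R3 -> R1=(0,0,0,0) R3=(0,0,0,0)
Op 4: inc R1 by 1 -> R1=(0,1,0,0) value=1
Op 5: inc R3 by 3 -> R3=(0,0,0,3) value=3
Op 6: merge R3<->R0 -> R3=(0,0,0,3) R0=(0,0,0,3)
Op 7: merge R3<->R1 -> R3=(0,1,0,3) R1=(0,1,0,3)
Op 8: merge R2<->R0 -> R2=(0,0,0,3) R0=(0,0,0,3)
Op 9: inc R3 by 4 -> R3=(0,1,0,7) value=8
Op 10: inc R0 by 4 -> R0=(4,0,0,3) value=7
Op 11: merge R3<->R2 -> R3=(0,1,0,7) R2=(0,1,0,7)
Op 12: inc R1 by 5 -> R1=(0,6,0,3) value=9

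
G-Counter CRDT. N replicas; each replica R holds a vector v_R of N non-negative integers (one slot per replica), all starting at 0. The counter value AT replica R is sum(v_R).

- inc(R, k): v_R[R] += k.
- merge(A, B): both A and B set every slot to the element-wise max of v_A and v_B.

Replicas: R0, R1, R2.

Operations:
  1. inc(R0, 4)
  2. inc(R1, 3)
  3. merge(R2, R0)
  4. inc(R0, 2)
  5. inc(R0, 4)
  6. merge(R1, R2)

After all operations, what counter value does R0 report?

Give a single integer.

Answer: 10

Derivation:
Op 1: inc R0 by 4 -> R0=(4,0,0) value=4
Op 2: inc R1 by 3 -> R1=(0,3,0) value=3
Op 3: merge R2<->R0 -> R2=(4,0,0) R0=(4,0,0)
Op 4: inc R0 by 2 -> R0=(6,0,0) value=6
Op 5: inc R0 by 4 -> R0=(10,0,0) value=10
Op 6: merge R1<->R2 -> R1=(4,3,0) R2=(4,3,0)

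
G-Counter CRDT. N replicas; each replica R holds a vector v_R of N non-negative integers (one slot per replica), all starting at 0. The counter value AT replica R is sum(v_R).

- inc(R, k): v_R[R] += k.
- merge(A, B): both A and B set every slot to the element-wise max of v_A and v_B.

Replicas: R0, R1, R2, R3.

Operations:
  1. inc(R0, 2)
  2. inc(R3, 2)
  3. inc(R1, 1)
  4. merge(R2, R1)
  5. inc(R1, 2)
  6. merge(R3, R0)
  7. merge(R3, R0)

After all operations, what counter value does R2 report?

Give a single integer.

Answer: 1

Derivation:
Op 1: inc R0 by 2 -> R0=(2,0,0,0) value=2
Op 2: inc R3 by 2 -> R3=(0,0,0,2) value=2
Op 3: inc R1 by 1 -> R1=(0,1,0,0) value=1
Op 4: merge R2<->R1 -> R2=(0,1,0,0) R1=(0,1,0,0)
Op 5: inc R1 by 2 -> R1=(0,3,0,0) value=3
Op 6: merge R3<->R0 -> R3=(2,0,0,2) R0=(2,0,0,2)
Op 7: merge R3<->R0 -> R3=(2,0,0,2) R0=(2,0,0,2)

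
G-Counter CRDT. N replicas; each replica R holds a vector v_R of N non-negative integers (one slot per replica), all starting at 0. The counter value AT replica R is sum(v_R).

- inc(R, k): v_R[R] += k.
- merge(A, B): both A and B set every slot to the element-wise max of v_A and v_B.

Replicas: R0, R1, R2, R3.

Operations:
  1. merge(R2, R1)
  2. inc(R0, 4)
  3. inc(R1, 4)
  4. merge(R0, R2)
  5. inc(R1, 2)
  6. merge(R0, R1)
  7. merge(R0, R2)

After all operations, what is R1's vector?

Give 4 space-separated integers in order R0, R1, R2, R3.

Op 1: merge R2<->R1 -> R2=(0,0,0,0) R1=(0,0,0,0)
Op 2: inc R0 by 4 -> R0=(4,0,0,0) value=4
Op 3: inc R1 by 4 -> R1=(0,4,0,0) value=4
Op 4: merge R0<->R2 -> R0=(4,0,0,0) R2=(4,0,0,0)
Op 5: inc R1 by 2 -> R1=(0,6,0,0) value=6
Op 6: merge R0<->R1 -> R0=(4,6,0,0) R1=(4,6,0,0)
Op 7: merge R0<->R2 -> R0=(4,6,0,0) R2=(4,6,0,0)

Answer: 4 6 0 0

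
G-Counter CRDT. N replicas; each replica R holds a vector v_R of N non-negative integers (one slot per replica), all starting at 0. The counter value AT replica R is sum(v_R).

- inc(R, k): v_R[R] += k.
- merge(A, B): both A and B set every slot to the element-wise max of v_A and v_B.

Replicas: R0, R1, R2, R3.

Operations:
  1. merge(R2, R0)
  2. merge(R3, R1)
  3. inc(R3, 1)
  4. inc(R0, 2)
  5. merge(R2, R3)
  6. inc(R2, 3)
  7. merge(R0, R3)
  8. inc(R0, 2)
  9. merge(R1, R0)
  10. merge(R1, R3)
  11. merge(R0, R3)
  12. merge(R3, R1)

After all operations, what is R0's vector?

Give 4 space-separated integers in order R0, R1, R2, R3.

Answer: 4 0 0 1

Derivation:
Op 1: merge R2<->R0 -> R2=(0,0,0,0) R0=(0,0,0,0)
Op 2: merge R3<->R1 -> R3=(0,0,0,0) R1=(0,0,0,0)
Op 3: inc R3 by 1 -> R3=(0,0,0,1) value=1
Op 4: inc R0 by 2 -> R0=(2,0,0,0) value=2
Op 5: merge R2<->R3 -> R2=(0,0,0,1) R3=(0,0,0,1)
Op 6: inc R2 by 3 -> R2=(0,0,3,1) value=4
Op 7: merge R0<->R3 -> R0=(2,0,0,1) R3=(2,0,0,1)
Op 8: inc R0 by 2 -> R0=(4,0,0,1) value=5
Op 9: merge R1<->R0 -> R1=(4,0,0,1) R0=(4,0,0,1)
Op 10: merge R1<->R3 -> R1=(4,0,0,1) R3=(4,0,0,1)
Op 11: merge R0<->R3 -> R0=(4,0,0,1) R3=(4,0,0,1)
Op 12: merge R3<->R1 -> R3=(4,0,0,1) R1=(4,0,0,1)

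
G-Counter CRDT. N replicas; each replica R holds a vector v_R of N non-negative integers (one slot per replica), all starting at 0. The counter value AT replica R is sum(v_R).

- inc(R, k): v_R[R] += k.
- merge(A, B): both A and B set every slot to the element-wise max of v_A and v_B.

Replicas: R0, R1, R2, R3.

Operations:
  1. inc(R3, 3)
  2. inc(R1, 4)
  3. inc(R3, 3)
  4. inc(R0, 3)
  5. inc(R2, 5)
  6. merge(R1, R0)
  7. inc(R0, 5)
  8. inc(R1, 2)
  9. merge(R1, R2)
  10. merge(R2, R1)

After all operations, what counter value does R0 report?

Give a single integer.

Answer: 12

Derivation:
Op 1: inc R3 by 3 -> R3=(0,0,0,3) value=3
Op 2: inc R1 by 4 -> R1=(0,4,0,0) value=4
Op 3: inc R3 by 3 -> R3=(0,0,0,6) value=6
Op 4: inc R0 by 3 -> R0=(3,0,0,0) value=3
Op 5: inc R2 by 5 -> R2=(0,0,5,0) value=5
Op 6: merge R1<->R0 -> R1=(3,4,0,0) R0=(3,4,0,0)
Op 7: inc R0 by 5 -> R0=(8,4,0,0) value=12
Op 8: inc R1 by 2 -> R1=(3,6,0,0) value=9
Op 9: merge R1<->R2 -> R1=(3,6,5,0) R2=(3,6,5,0)
Op 10: merge R2<->R1 -> R2=(3,6,5,0) R1=(3,6,5,0)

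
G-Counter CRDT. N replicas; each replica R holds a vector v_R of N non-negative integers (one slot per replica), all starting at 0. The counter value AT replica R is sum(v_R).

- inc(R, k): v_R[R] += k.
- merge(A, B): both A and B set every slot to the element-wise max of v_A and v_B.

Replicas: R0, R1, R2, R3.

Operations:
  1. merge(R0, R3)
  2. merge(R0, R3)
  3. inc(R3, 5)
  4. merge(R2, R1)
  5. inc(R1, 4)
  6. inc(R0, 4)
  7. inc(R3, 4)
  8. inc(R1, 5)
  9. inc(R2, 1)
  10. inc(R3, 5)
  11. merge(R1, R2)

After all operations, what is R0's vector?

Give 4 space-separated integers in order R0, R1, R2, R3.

Op 1: merge R0<->R3 -> R0=(0,0,0,0) R3=(0,0,0,0)
Op 2: merge R0<->R3 -> R0=(0,0,0,0) R3=(0,0,0,0)
Op 3: inc R3 by 5 -> R3=(0,0,0,5) value=5
Op 4: merge R2<->R1 -> R2=(0,0,0,0) R1=(0,0,0,0)
Op 5: inc R1 by 4 -> R1=(0,4,0,0) value=4
Op 6: inc R0 by 4 -> R0=(4,0,0,0) value=4
Op 7: inc R3 by 4 -> R3=(0,0,0,9) value=9
Op 8: inc R1 by 5 -> R1=(0,9,0,0) value=9
Op 9: inc R2 by 1 -> R2=(0,0,1,0) value=1
Op 10: inc R3 by 5 -> R3=(0,0,0,14) value=14
Op 11: merge R1<->R2 -> R1=(0,9,1,0) R2=(0,9,1,0)

Answer: 4 0 0 0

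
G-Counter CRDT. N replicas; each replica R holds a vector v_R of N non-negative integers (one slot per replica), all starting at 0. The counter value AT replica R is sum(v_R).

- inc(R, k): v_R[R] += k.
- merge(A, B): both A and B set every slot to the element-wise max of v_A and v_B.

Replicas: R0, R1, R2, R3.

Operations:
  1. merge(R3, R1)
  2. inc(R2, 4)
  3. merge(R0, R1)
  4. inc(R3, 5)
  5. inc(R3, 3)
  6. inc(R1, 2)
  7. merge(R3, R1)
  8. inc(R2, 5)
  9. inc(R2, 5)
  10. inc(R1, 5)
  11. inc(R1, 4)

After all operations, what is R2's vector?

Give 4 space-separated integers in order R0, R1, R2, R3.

Op 1: merge R3<->R1 -> R3=(0,0,0,0) R1=(0,0,0,0)
Op 2: inc R2 by 4 -> R2=(0,0,4,0) value=4
Op 3: merge R0<->R1 -> R0=(0,0,0,0) R1=(0,0,0,0)
Op 4: inc R3 by 5 -> R3=(0,0,0,5) value=5
Op 5: inc R3 by 3 -> R3=(0,0,0,8) value=8
Op 6: inc R1 by 2 -> R1=(0,2,0,0) value=2
Op 7: merge R3<->R1 -> R3=(0,2,0,8) R1=(0,2,0,8)
Op 8: inc R2 by 5 -> R2=(0,0,9,0) value=9
Op 9: inc R2 by 5 -> R2=(0,0,14,0) value=14
Op 10: inc R1 by 5 -> R1=(0,7,0,8) value=15
Op 11: inc R1 by 4 -> R1=(0,11,0,8) value=19

Answer: 0 0 14 0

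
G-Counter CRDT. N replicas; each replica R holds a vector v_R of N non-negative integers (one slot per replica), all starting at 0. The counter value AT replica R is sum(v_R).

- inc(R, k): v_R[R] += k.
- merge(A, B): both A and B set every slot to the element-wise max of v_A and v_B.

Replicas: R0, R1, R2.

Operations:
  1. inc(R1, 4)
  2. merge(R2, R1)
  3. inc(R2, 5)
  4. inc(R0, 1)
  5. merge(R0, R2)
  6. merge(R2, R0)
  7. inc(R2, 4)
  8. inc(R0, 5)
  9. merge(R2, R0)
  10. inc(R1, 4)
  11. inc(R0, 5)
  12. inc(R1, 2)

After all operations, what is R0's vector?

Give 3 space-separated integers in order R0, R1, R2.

Answer: 11 4 9

Derivation:
Op 1: inc R1 by 4 -> R1=(0,4,0) value=4
Op 2: merge R2<->R1 -> R2=(0,4,0) R1=(0,4,0)
Op 3: inc R2 by 5 -> R2=(0,4,5) value=9
Op 4: inc R0 by 1 -> R0=(1,0,0) value=1
Op 5: merge R0<->R2 -> R0=(1,4,5) R2=(1,4,5)
Op 6: merge R2<->R0 -> R2=(1,4,5) R0=(1,4,5)
Op 7: inc R2 by 4 -> R2=(1,4,9) value=14
Op 8: inc R0 by 5 -> R0=(6,4,5) value=15
Op 9: merge R2<->R0 -> R2=(6,4,9) R0=(6,4,9)
Op 10: inc R1 by 4 -> R1=(0,8,0) value=8
Op 11: inc R0 by 5 -> R0=(11,4,9) value=24
Op 12: inc R1 by 2 -> R1=(0,10,0) value=10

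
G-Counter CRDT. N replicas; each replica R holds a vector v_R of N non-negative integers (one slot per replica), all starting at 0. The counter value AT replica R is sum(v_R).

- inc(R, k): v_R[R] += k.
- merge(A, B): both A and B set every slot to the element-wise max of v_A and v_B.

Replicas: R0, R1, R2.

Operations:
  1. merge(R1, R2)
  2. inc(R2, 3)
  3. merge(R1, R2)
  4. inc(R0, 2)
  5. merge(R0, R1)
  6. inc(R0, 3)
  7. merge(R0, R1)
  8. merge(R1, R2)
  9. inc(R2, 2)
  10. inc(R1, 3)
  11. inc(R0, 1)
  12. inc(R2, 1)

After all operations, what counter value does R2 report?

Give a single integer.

Op 1: merge R1<->R2 -> R1=(0,0,0) R2=(0,0,0)
Op 2: inc R2 by 3 -> R2=(0,0,3) value=3
Op 3: merge R1<->R2 -> R1=(0,0,3) R2=(0,0,3)
Op 4: inc R0 by 2 -> R0=(2,0,0) value=2
Op 5: merge R0<->R1 -> R0=(2,0,3) R1=(2,0,3)
Op 6: inc R0 by 3 -> R0=(5,0,3) value=8
Op 7: merge R0<->R1 -> R0=(5,0,3) R1=(5,0,3)
Op 8: merge R1<->R2 -> R1=(5,0,3) R2=(5,0,3)
Op 9: inc R2 by 2 -> R2=(5,0,5) value=10
Op 10: inc R1 by 3 -> R1=(5,3,3) value=11
Op 11: inc R0 by 1 -> R0=(6,0,3) value=9
Op 12: inc R2 by 1 -> R2=(5,0,6) value=11

Answer: 11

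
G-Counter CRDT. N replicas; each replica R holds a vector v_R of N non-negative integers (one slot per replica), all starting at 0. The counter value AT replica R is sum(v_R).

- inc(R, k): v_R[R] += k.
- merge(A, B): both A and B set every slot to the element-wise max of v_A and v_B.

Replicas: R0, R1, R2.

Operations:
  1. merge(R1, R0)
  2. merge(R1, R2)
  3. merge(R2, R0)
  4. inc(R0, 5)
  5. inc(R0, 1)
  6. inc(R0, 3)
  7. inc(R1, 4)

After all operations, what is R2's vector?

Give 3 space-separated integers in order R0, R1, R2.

Answer: 0 0 0

Derivation:
Op 1: merge R1<->R0 -> R1=(0,0,0) R0=(0,0,0)
Op 2: merge R1<->R2 -> R1=(0,0,0) R2=(0,0,0)
Op 3: merge R2<->R0 -> R2=(0,0,0) R0=(0,0,0)
Op 4: inc R0 by 5 -> R0=(5,0,0) value=5
Op 5: inc R0 by 1 -> R0=(6,0,0) value=6
Op 6: inc R0 by 3 -> R0=(9,0,0) value=9
Op 7: inc R1 by 4 -> R1=(0,4,0) value=4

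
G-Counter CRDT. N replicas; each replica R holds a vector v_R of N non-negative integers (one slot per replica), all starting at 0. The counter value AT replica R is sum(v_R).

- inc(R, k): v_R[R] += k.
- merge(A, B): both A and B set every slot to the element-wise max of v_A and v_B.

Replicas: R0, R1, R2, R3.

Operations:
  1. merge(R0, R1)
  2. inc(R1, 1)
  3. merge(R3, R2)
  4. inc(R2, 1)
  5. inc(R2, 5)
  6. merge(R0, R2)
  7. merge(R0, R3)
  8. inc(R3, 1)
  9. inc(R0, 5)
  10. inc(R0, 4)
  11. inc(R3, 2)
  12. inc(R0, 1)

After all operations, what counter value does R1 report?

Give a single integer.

Answer: 1

Derivation:
Op 1: merge R0<->R1 -> R0=(0,0,0,0) R1=(0,0,0,0)
Op 2: inc R1 by 1 -> R1=(0,1,0,0) value=1
Op 3: merge R3<->R2 -> R3=(0,0,0,0) R2=(0,0,0,0)
Op 4: inc R2 by 1 -> R2=(0,0,1,0) value=1
Op 5: inc R2 by 5 -> R2=(0,0,6,0) value=6
Op 6: merge R0<->R2 -> R0=(0,0,6,0) R2=(0,0,6,0)
Op 7: merge R0<->R3 -> R0=(0,0,6,0) R3=(0,0,6,0)
Op 8: inc R3 by 1 -> R3=(0,0,6,1) value=7
Op 9: inc R0 by 5 -> R0=(5,0,6,0) value=11
Op 10: inc R0 by 4 -> R0=(9,0,6,0) value=15
Op 11: inc R3 by 2 -> R3=(0,0,6,3) value=9
Op 12: inc R0 by 1 -> R0=(10,0,6,0) value=16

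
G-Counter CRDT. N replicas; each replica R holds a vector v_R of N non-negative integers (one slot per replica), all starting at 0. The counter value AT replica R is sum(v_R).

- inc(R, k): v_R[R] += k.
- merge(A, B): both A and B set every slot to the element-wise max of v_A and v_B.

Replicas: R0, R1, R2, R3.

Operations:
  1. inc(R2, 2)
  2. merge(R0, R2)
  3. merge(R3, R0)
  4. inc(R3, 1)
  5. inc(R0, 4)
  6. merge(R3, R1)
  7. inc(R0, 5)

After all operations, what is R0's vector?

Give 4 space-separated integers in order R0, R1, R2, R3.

Op 1: inc R2 by 2 -> R2=(0,0,2,0) value=2
Op 2: merge R0<->R2 -> R0=(0,0,2,0) R2=(0,0,2,0)
Op 3: merge R3<->R0 -> R3=(0,0,2,0) R0=(0,0,2,0)
Op 4: inc R3 by 1 -> R3=(0,0,2,1) value=3
Op 5: inc R0 by 4 -> R0=(4,0,2,0) value=6
Op 6: merge R3<->R1 -> R3=(0,0,2,1) R1=(0,0,2,1)
Op 7: inc R0 by 5 -> R0=(9,0,2,0) value=11

Answer: 9 0 2 0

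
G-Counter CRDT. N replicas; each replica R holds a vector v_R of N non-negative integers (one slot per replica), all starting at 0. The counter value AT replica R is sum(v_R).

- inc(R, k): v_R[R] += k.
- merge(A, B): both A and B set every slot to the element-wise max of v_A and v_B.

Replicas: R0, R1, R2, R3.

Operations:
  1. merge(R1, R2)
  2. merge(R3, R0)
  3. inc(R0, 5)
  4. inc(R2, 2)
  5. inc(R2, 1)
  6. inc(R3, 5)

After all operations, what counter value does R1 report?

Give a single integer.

Op 1: merge R1<->R2 -> R1=(0,0,0,0) R2=(0,0,0,0)
Op 2: merge R3<->R0 -> R3=(0,0,0,0) R0=(0,0,0,0)
Op 3: inc R0 by 5 -> R0=(5,0,0,0) value=5
Op 4: inc R2 by 2 -> R2=(0,0,2,0) value=2
Op 5: inc R2 by 1 -> R2=(0,0,3,0) value=3
Op 6: inc R3 by 5 -> R3=(0,0,0,5) value=5

Answer: 0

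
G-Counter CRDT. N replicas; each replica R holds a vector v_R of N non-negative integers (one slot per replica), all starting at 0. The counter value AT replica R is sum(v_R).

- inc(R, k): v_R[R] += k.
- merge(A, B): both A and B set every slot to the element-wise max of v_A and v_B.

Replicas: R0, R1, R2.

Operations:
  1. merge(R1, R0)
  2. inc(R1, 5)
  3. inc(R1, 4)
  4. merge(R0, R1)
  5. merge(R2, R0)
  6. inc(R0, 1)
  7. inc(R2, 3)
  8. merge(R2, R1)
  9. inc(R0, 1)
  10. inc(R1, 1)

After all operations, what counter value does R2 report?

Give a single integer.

Answer: 12

Derivation:
Op 1: merge R1<->R0 -> R1=(0,0,0) R0=(0,0,0)
Op 2: inc R1 by 5 -> R1=(0,5,0) value=5
Op 3: inc R1 by 4 -> R1=(0,9,0) value=9
Op 4: merge R0<->R1 -> R0=(0,9,0) R1=(0,9,0)
Op 5: merge R2<->R0 -> R2=(0,9,0) R0=(0,9,0)
Op 6: inc R0 by 1 -> R0=(1,9,0) value=10
Op 7: inc R2 by 3 -> R2=(0,9,3) value=12
Op 8: merge R2<->R1 -> R2=(0,9,3) R1=(0,9,3)
Op 9: inc R0 by 1 -> R0=(2,9,0) value=11
Op 10: inc R1 by 1 -> R1=(0,10,3) value=13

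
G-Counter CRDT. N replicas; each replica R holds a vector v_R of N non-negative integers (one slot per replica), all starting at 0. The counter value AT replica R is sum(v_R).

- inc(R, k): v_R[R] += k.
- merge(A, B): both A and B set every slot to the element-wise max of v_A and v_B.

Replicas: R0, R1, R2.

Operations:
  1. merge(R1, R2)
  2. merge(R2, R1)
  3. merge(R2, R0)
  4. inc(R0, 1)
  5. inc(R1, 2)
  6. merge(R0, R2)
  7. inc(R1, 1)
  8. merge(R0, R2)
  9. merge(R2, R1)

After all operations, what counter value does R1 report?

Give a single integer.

Op 1: merge R1<->R2 -> R1=(0,0,0) R2=(0,0,0)
Op 2: merge R2<->R1 -> R2=(0,0,0) R1=(0,0,0)
Op 3: merge R2<->R0 -> R2=(0,0,0) R0=(0,0,0)
Op 4: inc R0 by 1 -> R0=(1,0,0) value=1
Op 5: inc R1 by 2 -> R1=(0,2,0) value=2
Op 6: merge R0<->R2 -> R0=(1,0,0) R2=(1,0,0)
Op 7: inc R1 by 1 -> R1=(0,3,0) value=3
Op 8: merge R0<->R2 -> R0=(1,0,0) R2=(1,0,0)
Op 9: merge R2<->R1 -> R2=(1,3,0) R1=(1,3,0)

Answer: 4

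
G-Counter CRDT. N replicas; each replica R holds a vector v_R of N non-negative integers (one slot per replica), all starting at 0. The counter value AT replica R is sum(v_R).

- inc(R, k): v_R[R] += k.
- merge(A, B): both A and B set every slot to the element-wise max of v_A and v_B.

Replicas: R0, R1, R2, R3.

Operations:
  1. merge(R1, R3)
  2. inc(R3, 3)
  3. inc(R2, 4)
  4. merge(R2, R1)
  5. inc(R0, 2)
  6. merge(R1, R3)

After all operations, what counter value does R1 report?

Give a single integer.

Op 1: merge R1<->R3 -> R1=(0,0,0,0) R3=(0,0,0,0)
Op 2: inc R3 by 3 -> R3=(0,0,0,3) value=3
Op 3: inc R2 by 4 -> R2=(0,0,4,0) value=4
Op 4: merge R2<->R1 -> R2=(0,0,4,0) R1=(0,0,4,0)
Op 5: inc R0 by 2 -> R0=(2,0,0,0) value=2
Op 6: merge R1<->R3 -> R1=(0,0,4,3) R3=(0,0,4,3)

Answer: 7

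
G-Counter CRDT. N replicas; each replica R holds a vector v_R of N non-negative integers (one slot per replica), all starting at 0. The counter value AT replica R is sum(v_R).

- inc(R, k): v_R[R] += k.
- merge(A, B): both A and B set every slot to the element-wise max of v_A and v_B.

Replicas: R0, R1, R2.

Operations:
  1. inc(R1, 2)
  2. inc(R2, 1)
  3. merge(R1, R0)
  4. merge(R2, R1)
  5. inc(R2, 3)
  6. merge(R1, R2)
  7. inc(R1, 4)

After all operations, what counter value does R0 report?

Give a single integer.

Op 1: inc R1 by 2 -> R1=(0,2,0) value=2
Op 2: inc R2 by 1 -> R2=(0,0,1) value=1
Op 3: merge R1<->R0 -> R1=(0,2,0) R0=(0,2,0)
Op 4: merge R2<->R1 -> R2=(0,2,1) R1=(0,2,1)
Op 5: inc R2 by 3 -> R2=(0,2,4) value=6
Op 6: merge R1<->R2 -> R1=(0,2,4) R2=(0,2,4)
Op 7: inc R1 by 4 -> R1=(0,6,4) value=10

Answer: 2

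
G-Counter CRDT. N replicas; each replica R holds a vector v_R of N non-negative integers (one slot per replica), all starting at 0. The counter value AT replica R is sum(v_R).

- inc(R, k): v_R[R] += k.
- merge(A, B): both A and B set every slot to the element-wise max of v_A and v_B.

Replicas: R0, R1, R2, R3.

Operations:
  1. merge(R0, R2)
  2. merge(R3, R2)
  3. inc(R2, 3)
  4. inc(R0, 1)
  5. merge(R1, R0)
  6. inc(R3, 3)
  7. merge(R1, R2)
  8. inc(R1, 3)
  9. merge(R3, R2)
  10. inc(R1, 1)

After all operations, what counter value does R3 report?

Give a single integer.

Op 1: merge R0<->R2 -> R0=(0,0,0,0) R2=(0,0,0,0)
Op 2: merge R3<->R2 -> R3=(0,0,0,0) R2=(0,0,0,0)
Op 3: inc R2 by 3 -> R2=(0,0,3,0) value=3
Op 4: inc R0 by 1 -> R0=(1,0,0,0) value=1
Op 5: merge R1<->R0 -> R1=(1,0,0,0) R0=(1,0,0,0)
Op 6: inc R3 by 3 -> R3=(0,0,0,3) value=3
Op 7: merge R1<->R2 -> R1=(1,0,3,0) R2=(1,0,3,0)
Op 8: inc R1 by 3 -> R1=(1,3,3,0) value=7
Op 9: merge R3<->R2 -> R3=(1,0,3,3) R2=(1,0,3,3)
Op 10: inc R1 by 1 -> R1=(1,4,3,0) value=8

Answer: 7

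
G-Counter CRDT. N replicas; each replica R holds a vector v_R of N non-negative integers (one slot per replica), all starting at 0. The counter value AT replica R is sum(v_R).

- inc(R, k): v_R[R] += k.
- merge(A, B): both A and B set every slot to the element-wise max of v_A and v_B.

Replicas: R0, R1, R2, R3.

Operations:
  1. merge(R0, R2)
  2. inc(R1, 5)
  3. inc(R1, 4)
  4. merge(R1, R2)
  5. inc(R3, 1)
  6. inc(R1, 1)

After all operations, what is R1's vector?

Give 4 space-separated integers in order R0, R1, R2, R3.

Answer: 0 10 0 0

Derivation:
Op 1: merge R0<->R2 -> R0=(0,0,0,0) R2=(0,0,0,0)
Op 2: inc R1 by 5 -> R1=(0,5,0,0) value=5
Op 3: inc R1 by 4 -> R1=(0,9,0,0) value=9
Op 4: merge R1<->R2 -> R1=(0,9,0,0) R2=(0,9,0,0)
Op 5: inc R3 by 1 -> R3=(0,0,0,1) value=1
Op 6: inc R1 by 1 -> R1=(0,10,0,0) value=10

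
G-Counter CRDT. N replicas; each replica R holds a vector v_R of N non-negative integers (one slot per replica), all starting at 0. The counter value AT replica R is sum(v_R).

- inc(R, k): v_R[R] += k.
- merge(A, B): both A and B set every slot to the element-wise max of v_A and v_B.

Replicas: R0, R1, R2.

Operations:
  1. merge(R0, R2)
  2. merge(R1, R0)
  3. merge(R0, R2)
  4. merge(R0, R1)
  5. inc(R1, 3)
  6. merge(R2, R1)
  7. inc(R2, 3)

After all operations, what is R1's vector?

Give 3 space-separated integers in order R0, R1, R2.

Op 1: merge R0<->R2 -> R0=(0,0,0) R2=(0,0,0)
Op 2: merge R1<->R0 -> R1=(0,0,0) R0=(0,0,0)
Op 3: merge R0<->R2 -> R0=(0,0,0) R2=(0,0,0)
Op 4: merge R0<->R1 -> R0=(0,0,0) R1=(0,0,0)
Op 5: inc R1 by 3 -> R1=(0,3,0) value=3
Op 6: merge R2<->R1 -> R2=(0,3,0) R1=(0,3,0)
Op 7: inc R2 by 3 -> R2=(0,3,3) value=6

Answer: 0 3 0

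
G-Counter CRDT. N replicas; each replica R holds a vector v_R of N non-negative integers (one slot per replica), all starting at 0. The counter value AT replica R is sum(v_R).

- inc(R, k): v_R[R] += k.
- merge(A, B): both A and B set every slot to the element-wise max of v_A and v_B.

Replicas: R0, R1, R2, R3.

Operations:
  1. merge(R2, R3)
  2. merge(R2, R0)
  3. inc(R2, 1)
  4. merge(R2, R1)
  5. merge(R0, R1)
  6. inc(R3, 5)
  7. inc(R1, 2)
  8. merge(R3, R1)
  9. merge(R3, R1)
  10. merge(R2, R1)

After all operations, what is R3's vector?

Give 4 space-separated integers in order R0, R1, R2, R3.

Answer: 0 2 1 5

Derivation:
Op 1: merge R2<->R3 -> R2=(0,0,0,0) R3=(0,0,0,0)
Op 2: merge R2<->R0 -> R2=(0,0,0,0) R0=(0,0,0,0)
Op 3: inc R2 by 1 -> R2=(0,0,1,0) value=1
Op 4: merge R2<->R1 -> R2=(0,0,1,0) R1=(0,0,1,0)
Op 5: merge R0<->R1 -> R0=(0,0,1,0) R1=(0,0,1,0)
Op 6: inc R3 by 5 -> R3=(0,0,0,5) value=5
Op 7: inc R1 by 2 -> R1=(0,2,1,0) value=3
Op 8: merge R3<->R1 -> R3=(0,2,1,5) R1=(0,2,1,5)
Op 9: merge R3<->R1 -> R3=(0,2,1,5) R1=(0,2,1,5)
Op 10: merge R2<->R1 -> R2=(0,2,1,5) R1=(0,2,1,5)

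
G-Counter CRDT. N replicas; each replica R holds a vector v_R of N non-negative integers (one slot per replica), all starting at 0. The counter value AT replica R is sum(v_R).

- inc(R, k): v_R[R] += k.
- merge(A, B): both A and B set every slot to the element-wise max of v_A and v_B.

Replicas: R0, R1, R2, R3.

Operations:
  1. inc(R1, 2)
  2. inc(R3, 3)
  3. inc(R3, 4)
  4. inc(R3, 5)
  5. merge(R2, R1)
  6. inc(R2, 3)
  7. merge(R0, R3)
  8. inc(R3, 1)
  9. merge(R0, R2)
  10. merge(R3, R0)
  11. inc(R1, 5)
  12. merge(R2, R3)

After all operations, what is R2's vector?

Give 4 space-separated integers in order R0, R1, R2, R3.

Answer: 0 2 3 13

Derivation:
Op 1: inc R1 by 2 -> R1=(0,2,0,0) value=2
Op 2: inc R3 by 3 -> R3=(0,0,0,3) value=3
Op 3: inc R3 by 4 -> R3=(0,0,0,7) value=7
Op 4: inc R3 by 5 -> R3=(0,0,0,12) value=12
Op 5: merge R2<->R1 -> R2=(0,2,0,0) R1=(0,2,0,0)
Op 6: inc R2 by 3 -> R2=(0,2,3,0) value=5
Op 7: merge R0<->R3 -> R0=(0,0,0,12) R3=(0,0,0,12)
Op 8: inc R3 by 1 -> R3=(0,0,0,13) value=13
Op 9: merge R0<->R2 -> R0=(0,2,3,12) R2=(0,2,3,12)
Op 10: merge R3<->R0 -> R3=(0,2,3,13) R0=(0,2,3,13)
Op 11: inc R1 by 5 -> R1=(0,7,0,0) value=7
Op 12: merge R2<->R3 -> R2=(0,2,3,13) R3=(0,2,3,13)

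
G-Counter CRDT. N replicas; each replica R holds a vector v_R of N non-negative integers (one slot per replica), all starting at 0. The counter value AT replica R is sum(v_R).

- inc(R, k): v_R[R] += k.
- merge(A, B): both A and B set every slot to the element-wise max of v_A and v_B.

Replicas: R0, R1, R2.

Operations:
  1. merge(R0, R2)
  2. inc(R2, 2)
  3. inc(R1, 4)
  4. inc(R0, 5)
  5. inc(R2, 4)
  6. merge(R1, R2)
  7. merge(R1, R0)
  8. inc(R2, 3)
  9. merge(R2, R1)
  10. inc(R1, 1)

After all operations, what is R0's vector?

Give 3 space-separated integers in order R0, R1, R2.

Op 1: merge R0<->R2 -> R0=(0,0,0) R2=(0,0,0)
Op 2: inc R2 by 2 -> R2=(0,0,2) value=2
Op 3: inc R1 by 4 -> R1=(0,4,0) value=4
Op 4: inc R0 by 5 -> R0=(5,0,0) value=5
Op 5: inc R2 by 4 -> R2=(0,0,6) value=6
Op 6: merge R1<->R2 -> R1=(0,4,6) R2=(0,4,6)
Op 7: merge R1<->R0 -> R1=(5,4,6) R0=(5,4,6)
Op 8: inc R2 by 3 -> R2=(0,4,9) value=13
Op 9: merge R2<->R1 -> R2=(5,4,9) R1=(5,4,9)
Op 10: inc R1 by 1 -> R1=(5,5,9) value=19

Answer: 5 4 6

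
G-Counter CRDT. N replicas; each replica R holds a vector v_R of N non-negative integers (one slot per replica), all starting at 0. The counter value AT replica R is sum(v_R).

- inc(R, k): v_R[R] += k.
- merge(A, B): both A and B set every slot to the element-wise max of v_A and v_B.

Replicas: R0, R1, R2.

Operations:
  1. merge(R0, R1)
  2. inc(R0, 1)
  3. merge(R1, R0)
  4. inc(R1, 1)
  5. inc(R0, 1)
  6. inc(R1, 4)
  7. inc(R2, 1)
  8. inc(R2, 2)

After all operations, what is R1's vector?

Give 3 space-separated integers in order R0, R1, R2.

Op 1: merge R0<->R1 -> R0=(0,0,0) R1=(0,0,0)
Op 2: inc R0 by 1 -> R0=(1,0,0) value=1
Op 3: merge R1<->R0 -> R1=(1,0,0) R0=(1,0,0)
Op 4: inc R1 by 1 -> R1=(1,1,0) value=2
Op 5: inc R0 by 1 -> R0=(2,0,0) value=2
Op 6: inc R1 by 4 -> R1=(1,5,0) value=6
Op 7: inc R2 by 1 -> R2=(0,0,1) value=1
Op 8: inc R2 by 2 -> R2=(0,0,3) value=3

Answer: 1 5 0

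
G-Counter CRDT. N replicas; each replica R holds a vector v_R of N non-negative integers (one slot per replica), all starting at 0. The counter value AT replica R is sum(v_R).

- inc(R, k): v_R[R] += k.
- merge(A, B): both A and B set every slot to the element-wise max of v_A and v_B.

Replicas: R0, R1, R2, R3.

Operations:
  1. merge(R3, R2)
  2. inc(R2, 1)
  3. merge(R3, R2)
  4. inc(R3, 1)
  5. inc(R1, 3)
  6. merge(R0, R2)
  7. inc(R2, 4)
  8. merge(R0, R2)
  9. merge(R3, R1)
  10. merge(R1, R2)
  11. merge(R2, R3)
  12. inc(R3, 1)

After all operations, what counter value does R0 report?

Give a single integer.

Answer: 5

Derivation:
Op 1: merge R3<->R2 -> R3=(0,0,0,0) R2=(0,0,0,0)
Op 2: inc R2 by 1 -> R2=(0,0,1,0) value=1
Op 3: merge R3<->R2 -> R3=(0,0,1,0) R2=(0,0,1,0)
Op 4: inc R3 by 1 -> R3=(0,0,1,1) value=2
Op 5: inc R1 by 3 -> R1=(0,3,0,0) value=3
Op 6: merge R0<->R2 -> R0=(0,0,1,0) R2=(0,0,1,0)
Op 7: inc R2 by 4 -> R2=(0,0,5,0) value=5
Op 8: merge R0<->R2 -> R0=(0,0,5,0) R2=(0,0,5,0)
Op 9: merge R3<->R1 -> R3=(0,3,1,1) R1=(0,3,1,1)
Op 10: merge R1<->R2 -> R1=(0,3,5,1) R2=(0,3,5,1)
Op 11: merge R2<->R3 -> R2=(0,3,5,1) R3=(0,3,5,1)
Op 12: inc R3 by 1 -> R3=(0,3,5,2) value=10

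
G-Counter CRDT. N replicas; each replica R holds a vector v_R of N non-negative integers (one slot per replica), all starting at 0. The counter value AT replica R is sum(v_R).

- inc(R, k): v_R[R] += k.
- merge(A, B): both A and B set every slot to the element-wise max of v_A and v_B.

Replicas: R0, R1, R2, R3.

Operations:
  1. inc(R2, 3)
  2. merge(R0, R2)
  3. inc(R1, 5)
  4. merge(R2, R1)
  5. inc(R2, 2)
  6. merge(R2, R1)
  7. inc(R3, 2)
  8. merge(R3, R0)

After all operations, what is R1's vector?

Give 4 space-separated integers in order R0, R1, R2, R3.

Answer: 0 5 5 0

Derivation:
Op 1: inc R2 by 3 -> R2=(0,0,3,0) value=3
Op 2: merge R0<->R2 -> R0=(0,0,3,0) R2=(0,0,3,0)
Op 3: inc R1 by 5 -> R1=(0,5,0,0) value=5
Op 4: merge R2<->R1 -> R2=(0,5,3,0) R1=(0,5,3,0)
Op 5: inc R2 by 2 -> R2=(0,5,5,0) value=10
Op 6: merge R2<->R1 -> R2=(0,5,5,0) R1=(0,5,5,0)
Op 7: inc R3 by 2 -> R3=(0,0,0,2) value=2
Op 8: merge R3<->R0 -> R3=(0,0,3,2) R0=(0,0,3,2)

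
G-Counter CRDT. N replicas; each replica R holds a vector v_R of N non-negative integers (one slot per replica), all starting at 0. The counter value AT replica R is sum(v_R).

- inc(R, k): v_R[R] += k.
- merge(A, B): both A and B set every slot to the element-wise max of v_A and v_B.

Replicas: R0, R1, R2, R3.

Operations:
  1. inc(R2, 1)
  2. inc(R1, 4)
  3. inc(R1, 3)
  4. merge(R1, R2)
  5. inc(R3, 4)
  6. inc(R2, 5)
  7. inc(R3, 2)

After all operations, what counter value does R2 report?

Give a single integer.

Answer: 13

Derivation:
Op 1: inc R2 by 1 -> R2=(0,0,1,0) value=1
Op 2: inc R1 by 4 -> R1=(0,4,0,0) value=4
Op 3: inc R1 by 3 -> R1=(0,7,0,0) value=7
Op 4: merge R1<->R2 -> R1=(0,7,1,0) R2=(0,7,1,0)
Op 5: inc R3 by 4 -> R3=(0,0,0,4) value=4
Op 6: inc R2 by 5 -> R2=(0,7,6,0) value=13
Op 7: inc R3 by 2 -> R3=(0,0,0,6) value=6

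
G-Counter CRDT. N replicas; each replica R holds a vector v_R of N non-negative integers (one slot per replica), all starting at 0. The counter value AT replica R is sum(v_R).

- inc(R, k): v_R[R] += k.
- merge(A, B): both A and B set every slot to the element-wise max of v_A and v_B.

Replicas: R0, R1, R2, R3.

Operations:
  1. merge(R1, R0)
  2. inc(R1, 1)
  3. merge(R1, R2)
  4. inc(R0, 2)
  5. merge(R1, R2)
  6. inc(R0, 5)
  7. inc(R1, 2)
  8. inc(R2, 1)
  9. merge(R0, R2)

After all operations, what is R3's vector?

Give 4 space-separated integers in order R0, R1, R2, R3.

Op 1: merge R1<->R0 -> R1=(0,0,0,0) R0=(0,0,0,0)
Op 2: inc R1 by 1 -> R1=(0,1,0,0) value=1
Op 3: merge R1<->R2 -> R1=(0,1,0,0) R2=(0,1,0,0)
Op 4: inc R0 by 2 -> R0=(2,0,0,0) value=2
Op 5: merge R1<->R2 -> R1=(0,1,0,0) R2=(0,1,0,0)
Op 6: inc R0 by 5 -> R0=(7,0,0,0) value=7
Op 7: inc R1 by 2 -> R1=(0,3,0,0) value=3
Op 8: inc R2 by 1 -> R2=(0,1,1,0) value=2
Op 9: merge R0<->R2 -> R0=(7,1,1,0) R2=(7,1,1,0)

Answer: 0 0 0 0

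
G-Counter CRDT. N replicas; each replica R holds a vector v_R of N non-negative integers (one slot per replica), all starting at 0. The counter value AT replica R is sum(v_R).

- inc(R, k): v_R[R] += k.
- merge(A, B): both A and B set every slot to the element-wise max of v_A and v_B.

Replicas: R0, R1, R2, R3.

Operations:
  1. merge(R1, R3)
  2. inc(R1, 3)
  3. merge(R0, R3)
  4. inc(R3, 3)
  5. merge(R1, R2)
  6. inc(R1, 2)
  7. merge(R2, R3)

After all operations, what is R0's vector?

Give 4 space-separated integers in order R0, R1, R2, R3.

Op 1: merge R1<->R3 -> R1=(0,0,0,0) R3=(0,0,0,0)
Op 2: inc R1 by 3 -> R1=(0,3,0,0) value=3
Op 3: merge R0<->R3 -> R0=(0,0,0,0) R3=(0,0,0,0)
Op 4: inc R3 by 3 -> R3=(0,0,0,3) value=3
Op 5: merge R1<->R2 -> R1=(0,3,0,0) R2=(0,3,0,0)
Op 6: inc R1 by 2 -> R1=(0,5,0,0) value=5
Op 7: merge R2<->R3 -> R2=(0,3,0,3) R3=(0,3,0,3)

Answer: 0 0 0 0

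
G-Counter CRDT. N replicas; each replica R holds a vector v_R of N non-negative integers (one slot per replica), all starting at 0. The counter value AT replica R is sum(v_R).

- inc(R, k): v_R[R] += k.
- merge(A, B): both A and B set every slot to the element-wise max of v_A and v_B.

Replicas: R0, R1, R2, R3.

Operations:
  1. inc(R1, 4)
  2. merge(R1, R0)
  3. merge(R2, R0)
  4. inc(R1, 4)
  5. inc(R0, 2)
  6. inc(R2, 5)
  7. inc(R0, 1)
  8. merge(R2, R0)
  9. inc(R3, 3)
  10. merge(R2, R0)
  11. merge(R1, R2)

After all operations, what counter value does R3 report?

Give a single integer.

Op 1: inc R1 by 4 -> R1=(0,4,0,0) value=4
Op 2: merge R1<->R0 -> R1=(0,4,0,0) R0=(0,4,0,0)
Op 3: merge R2<->R0 -> R2=(0,4,0,0) R0=(0,4,0,0)
Op 4: inc R1 by 4 -> R1=(0,8,0,0) value=8
Op 5: inc R0 by 2 -> R0=(2,4,0,0) value=6
Op 6: inc R2 by 5 -> R2=(0,4,5,0) value=9
Op 7: inc R0 by 1 -> R0=(3,4,0,0) value=7
Op 8: merge R2<->R0 -> R2=(3,4,5,0) R0=(3,4,5,0)
Op 9: inc R3 by 3 -> R3=(0,0,0,3) value=3
Op 10: merge R2<->R0 -> R2=(3,4,5,0) R0=(3,4,5,0)
Op 11: merge R1<->R2 -> R1=(3,8,5,0) R2=(3,8,5,0)

Answer: 3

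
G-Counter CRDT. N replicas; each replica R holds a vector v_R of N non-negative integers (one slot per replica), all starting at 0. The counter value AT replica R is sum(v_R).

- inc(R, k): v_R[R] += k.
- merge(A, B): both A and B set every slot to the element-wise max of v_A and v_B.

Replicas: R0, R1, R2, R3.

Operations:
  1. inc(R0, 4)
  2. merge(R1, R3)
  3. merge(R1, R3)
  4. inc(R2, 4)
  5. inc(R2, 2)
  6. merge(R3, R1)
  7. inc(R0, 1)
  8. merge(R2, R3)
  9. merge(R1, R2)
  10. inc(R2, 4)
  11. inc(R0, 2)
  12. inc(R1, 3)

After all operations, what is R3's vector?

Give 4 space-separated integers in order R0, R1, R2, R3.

Op 1: inc R0 by 4 -> R0=(4,0,0,0) value=4
Op 2: merge R1<->R3 -> R1=(0,0,0,0) R3=(0,0,0,0)
Op 3: merge R1<->R3 -> R1=(0,0,0,0) R3=(0,0,0,0)
Op 4: inc R2 by 4 -> R2=(0,0,4,0) value=4
Op 5: inc R2 by 2 -> R2=(0,0,6,0) value=6
Op 6: merge R3<->R1 -> R3=(0,0,0,0) R1=(0,0,0,0)
Op 7: inc R0 by 1 -> R0=(5,0,0,0) value=5
Op 8: merge R2<->R3 -> R2=(0,0,6,0) R3=(0,0,6,0)
Op 9: merge R1<->R2 -> R1=(0,0,6,0) R2=(0,0,6,0)
Op 10: inc R2 by 4 -> R2=(0,0,10,0) value=10
Op 11: inc R0 by 2 -> R0=(7,0,0,0) value=7
Op 12: inc R1 by 3 -> R1=(0,3,6,0) value=9

Answer: 0 0 6 0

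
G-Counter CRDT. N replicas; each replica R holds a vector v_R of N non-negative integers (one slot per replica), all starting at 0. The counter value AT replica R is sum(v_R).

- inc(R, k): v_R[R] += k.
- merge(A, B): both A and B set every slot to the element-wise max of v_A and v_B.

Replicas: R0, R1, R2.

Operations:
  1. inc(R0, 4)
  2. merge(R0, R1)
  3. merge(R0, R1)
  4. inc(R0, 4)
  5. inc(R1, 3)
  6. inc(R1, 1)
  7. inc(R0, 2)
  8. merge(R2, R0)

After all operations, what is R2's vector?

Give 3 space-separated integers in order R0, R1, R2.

Answer: 10 0 0

Derivation:
Op 1: inc R0 by 4 -> R0=(4,0,0) value=4
Op 2: merge R0<->R1 -> R0=(4,0,0) R1=(4,0,0)
Op 3: merge R0<->R1 -> R0=(4,0,0) R1=(4,0,0)
Op 4: inc R0 by 4 -> R0=(8,0,0) value=8
Op 5: inc R1 by 3 -> R1=(4,3,0) value=7
Op 6: inc R1 by 1 -> R1=(4,4,0) value=8
Op 7: inc R0 by 2 -> R0=(10,0,0) value=10
Op 8: merge R2<->R0 -> R2=(10,0,0) R0=(10,0,0)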